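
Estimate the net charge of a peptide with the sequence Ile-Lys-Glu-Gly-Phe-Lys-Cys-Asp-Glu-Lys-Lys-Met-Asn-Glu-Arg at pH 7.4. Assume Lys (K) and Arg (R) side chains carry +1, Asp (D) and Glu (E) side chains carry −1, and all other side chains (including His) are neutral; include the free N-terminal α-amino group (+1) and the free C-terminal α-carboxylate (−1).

Positive (K, R): Lys2, Lys6, Lys10, Lys11, Arg15 → +5.
Negative (D, E): Glu3, Asp8, Glu9, Glu14 → −4.
The N-terminus (+1) and C-terminus (−1) cancel.
Net charge = (+5) + (−4) = +1.

+1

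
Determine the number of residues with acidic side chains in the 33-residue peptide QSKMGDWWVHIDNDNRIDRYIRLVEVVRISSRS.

5

The acidic residues are Asp (D) and Glu (E), whose side chains end in a carboxylate group.
Matching residues: D6, D12, D14, D18, E25.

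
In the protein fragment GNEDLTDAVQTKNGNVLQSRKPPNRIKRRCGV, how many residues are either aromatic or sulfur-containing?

Aromatic: F, W, Y. Sulfur-containing: C, M.
Aromatic residues here: none (0).
Sulfur-containing residues here: C30 (1).
The two groups share no amino acid, so total = 0 + 1 = 1.

1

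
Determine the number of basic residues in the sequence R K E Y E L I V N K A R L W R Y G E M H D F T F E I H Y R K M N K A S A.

K, R, and H are the three residues with basic side chains (ε-amine, guanidinium, and imidazole respectively).
Matching residues: R1, K2, K10, R12, R15, H20, H27, R29, K30, K33.

10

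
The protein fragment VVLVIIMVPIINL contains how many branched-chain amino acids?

10

The BCAAs are Val, Leu, and Ile — aliphatic side chains with a branch point.
Matching residues: V1, V2, L3, V4, I5, I6, V8, I10, I11, L13.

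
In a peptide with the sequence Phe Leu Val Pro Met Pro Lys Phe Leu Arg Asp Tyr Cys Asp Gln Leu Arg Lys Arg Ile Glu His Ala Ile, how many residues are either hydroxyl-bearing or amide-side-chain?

2

Hydroxyl-bearing: S, T, Y. Amide-side-chain: N, Q.
Hydroxyl-bearing residues here: Tyr12 (1).
Amide-side-chain residues here: Gln15 (1).
The two groups share no amino acid, so total = 1 + 1 = 2.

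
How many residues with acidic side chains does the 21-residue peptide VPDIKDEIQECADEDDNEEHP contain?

10

Aspartate (D) and glutamate (E) have carboxylic-acid side chains and are the acidic amino acids.
Matching residues: D3, D6, E7, E10, D13, E14, D15, D16, E18, E19.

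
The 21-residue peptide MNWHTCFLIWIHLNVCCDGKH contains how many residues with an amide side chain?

2

The amide-side-chain residues are Asn (N) and Gln (Q).
Matching residues: N2, N14.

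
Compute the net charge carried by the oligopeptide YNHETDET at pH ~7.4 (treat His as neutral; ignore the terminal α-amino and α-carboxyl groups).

Near pH 7.4, K and R contribute +1 each, D and E contribute −1 each, and every other side chain (His included, as stated) is uncharged.
Positive (K, R): none → +0.
Negative (D, E): E4, D6, E7 → −3.
Net charge = (+0) + (−3) = −3.

-3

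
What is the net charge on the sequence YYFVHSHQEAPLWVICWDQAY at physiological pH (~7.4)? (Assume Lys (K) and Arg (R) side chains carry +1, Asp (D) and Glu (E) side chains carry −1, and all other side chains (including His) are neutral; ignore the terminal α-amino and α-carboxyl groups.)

-2

Positive (K, R): none → +0.
Negative (D, E): E9, D18 → −2.
Net charge = (+0) + (−2) = −2.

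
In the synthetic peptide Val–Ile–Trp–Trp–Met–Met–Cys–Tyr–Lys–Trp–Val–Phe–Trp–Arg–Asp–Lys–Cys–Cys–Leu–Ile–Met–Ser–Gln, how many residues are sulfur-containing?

6

Only Cys (C) and Met (M) have a sulfur atom in the side chain.
Matching residues: Met5, Met6, Cys7, Cys17, Cys18, Met21.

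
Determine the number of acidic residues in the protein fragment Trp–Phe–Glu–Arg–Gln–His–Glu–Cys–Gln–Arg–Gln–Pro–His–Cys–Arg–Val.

Only D (aspartate) and E (glutamate) carry a side-chain carboxylic acid.
Matching residues: Glu3, Glu7.

2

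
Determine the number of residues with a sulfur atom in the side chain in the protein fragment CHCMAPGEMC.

The sulfur-bearing residues are cysteine (–SH) and methionine (–S–CH₃).
Matching residues: C1, C3, M4, M9, C10.

5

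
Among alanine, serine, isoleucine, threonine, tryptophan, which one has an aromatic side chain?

F, W, and Y each carry an aromatic ring on the side chain.
Of the listed options, only tryptophan belongs to this group.

tryptophan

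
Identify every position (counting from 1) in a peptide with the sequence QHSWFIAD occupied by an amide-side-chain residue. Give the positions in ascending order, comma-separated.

Asparagine (N) and glutamine (Q) have uncharged amide side chains.
Matching residues: Q1.

1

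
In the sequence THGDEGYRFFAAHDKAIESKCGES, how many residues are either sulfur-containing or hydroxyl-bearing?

Sulfur-containing: C, M. Hydroxyl-bearing: S, T, Y.
Sulfur-containing residues here: C21 (1).
Hydroxyl-bearing residues here: T1, Y7, S19, S24 (4).
The two groups share no amino acid, so total = 1 + 4 = 5.

5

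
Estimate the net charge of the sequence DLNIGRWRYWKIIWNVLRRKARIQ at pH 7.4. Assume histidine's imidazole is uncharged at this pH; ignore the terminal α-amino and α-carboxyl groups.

+6

At pH ~7.4 the Lys and Arg side chains are protonated (+1), the Asp and Glu side chains are deprotonated (−1), and with His taken as neutral all other side chains carry no charge.
Positive (K, R): R6, R8, K11, R18, R19, K20, R22 → +7.
Negative (D, E): D1 → −1.
Net charge = (+7) + (−1) = +6.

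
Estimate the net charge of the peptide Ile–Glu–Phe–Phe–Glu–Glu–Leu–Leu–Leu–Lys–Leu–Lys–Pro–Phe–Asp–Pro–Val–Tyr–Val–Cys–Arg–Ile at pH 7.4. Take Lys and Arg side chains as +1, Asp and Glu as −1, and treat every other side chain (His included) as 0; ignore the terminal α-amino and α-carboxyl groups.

Positive (K, R): Lys10, Lys12, Arg21 → +3.
Negative (D, E): Glu2, Glu5, Glu6, Asp15 → −4.
Net charge = (+3) + (−4) = −1.

-1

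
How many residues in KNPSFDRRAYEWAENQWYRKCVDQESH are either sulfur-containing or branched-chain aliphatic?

2

Sulfur-containing: C, M. Branched-chain aliphatic: I, L, V.
Sulfur-containing residues here: C21 (1).
Branched-chain aliphatic residues here: V22 (1).
The two groups share no amino acid, so total = 1 + 1 = 2.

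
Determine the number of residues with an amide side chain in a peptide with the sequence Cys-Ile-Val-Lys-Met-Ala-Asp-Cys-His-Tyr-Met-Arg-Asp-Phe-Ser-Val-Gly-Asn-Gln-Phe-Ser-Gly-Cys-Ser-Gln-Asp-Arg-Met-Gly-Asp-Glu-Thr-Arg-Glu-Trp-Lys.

The amide-side-chain residues are Asn (N) and Gln (Q).
Matching residues: Asn18, Gln19, Gln25.

3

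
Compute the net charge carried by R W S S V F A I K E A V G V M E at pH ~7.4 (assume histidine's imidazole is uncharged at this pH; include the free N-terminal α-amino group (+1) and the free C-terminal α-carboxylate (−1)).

0

Near pH 7.4, K and R contribute +1 each, D and E contribute −1 each, and every other side chain (His included, as stated) is uncharged.
Positive (K, R): R1, K9 → +2.
Negative (D, E): E10, E16 → −2.
The N-terminus (+1) and C-terminus (−1) cancel.
Net charge = (+2) + (−2) = 0.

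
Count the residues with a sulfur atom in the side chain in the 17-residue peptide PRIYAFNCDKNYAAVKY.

1

The sulfur-bearing residues are cysteine (–SH) and methionine (–S–CH₃).
Matching residues: C8.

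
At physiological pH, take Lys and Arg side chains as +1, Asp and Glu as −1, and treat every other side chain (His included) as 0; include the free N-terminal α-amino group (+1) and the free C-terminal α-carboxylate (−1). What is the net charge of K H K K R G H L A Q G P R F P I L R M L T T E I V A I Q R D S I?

+5

Positive (K, R): K1, K3, K4, R5, R13, R18, R29 → +7.
Negative (D, E): E23, D30 → −2.
The N-terminus (+1) and C-terminus (−1) cancel.
Net charge = (+7) + (−2) = +5.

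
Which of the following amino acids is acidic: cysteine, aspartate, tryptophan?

Only D (aspartate) and E (glutamate) carry a side-chain carboxylic acid.
Of the listed options, only aspartate belongs to this group.

aspartate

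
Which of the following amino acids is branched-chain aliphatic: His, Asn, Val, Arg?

Val

The BCAAs are Val, Leu, and Ile — aliphatic side chains with a branch point.
Of the listed options, only Val belongs to this group.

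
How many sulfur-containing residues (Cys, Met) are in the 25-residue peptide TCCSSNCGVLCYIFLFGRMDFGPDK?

5

Matching residues: C2, C3, C7, C11, M19.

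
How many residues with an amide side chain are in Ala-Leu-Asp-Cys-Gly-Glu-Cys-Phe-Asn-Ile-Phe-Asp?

Only N (asparagine) and Q (glutamine) carry a side-chain carboxamide.
Matching residues: Asn9.

1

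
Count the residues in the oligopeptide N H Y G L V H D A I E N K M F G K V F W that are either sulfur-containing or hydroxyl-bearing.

Sulfur-containing: C, M. Hydroxyl-bearing: S, T, Y.
Sulfur-containing residues here: M14 (1).
Hydroxyl-bearing residues here: Y3 (1).
The two groups share no amino acid, so total = 1 + 1 = 2.

2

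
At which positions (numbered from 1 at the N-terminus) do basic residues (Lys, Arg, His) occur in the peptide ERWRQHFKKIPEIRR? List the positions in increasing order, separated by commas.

2, 4, 6, 8, 9, 14, 15

Matching residues: R2, R4, H6, K8, K9, R14, R15.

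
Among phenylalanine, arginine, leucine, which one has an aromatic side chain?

The aromatic amino acids are Phe (F, benzyl), Trp (W, indole), and Tyr (Y, phenol).
Of the listed options, only phenylalanine belongs to this group.

phenylalanine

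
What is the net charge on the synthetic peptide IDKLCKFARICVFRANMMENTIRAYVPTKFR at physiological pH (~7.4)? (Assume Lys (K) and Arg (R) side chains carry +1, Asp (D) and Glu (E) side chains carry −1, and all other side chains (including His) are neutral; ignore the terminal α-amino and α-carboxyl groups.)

+5

Positive (K, R): K3, K6, R9, R14, R23, K29, R31 → +7.
Negative (D, E): D2, E19 → −2.
Net charge = (+7) + (−2) = +5.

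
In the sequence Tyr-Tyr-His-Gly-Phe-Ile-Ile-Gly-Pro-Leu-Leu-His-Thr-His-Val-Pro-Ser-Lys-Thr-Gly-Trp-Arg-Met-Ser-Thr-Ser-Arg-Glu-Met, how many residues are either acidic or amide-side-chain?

Acidic: D, E. Amide-side-chain: N, Q.
Acidic residues here: Glu28 (1).
Amide-side-chain residues here: none (0).
The two groups share no amino acid, so total = 1 + 0 = 1.

1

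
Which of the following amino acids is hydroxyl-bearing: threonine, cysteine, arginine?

threonine

S, T, and Y are the three residues with a side-chain hydroxyl.
Of the listed options, only threonine belongs to this group.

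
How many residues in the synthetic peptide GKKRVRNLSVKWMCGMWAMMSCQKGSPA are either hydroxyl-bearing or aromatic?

Hydroxyl-bearing: S, T, Y. Aromatic: F, W, Y.
Hydroxyl-bearing residues here: S9, S21, S26 (3).
Aromatic residues here: W12, W17 (2).
(Y belongs to both groups, but none appear in this sequence.) Total = 3 + 2 = 5.

5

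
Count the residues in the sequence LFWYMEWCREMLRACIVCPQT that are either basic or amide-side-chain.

Basic: H, K, R. Amide-side-chain: N, Q.
Basic residues here: R9, R13 (2).
Amide-side-chain residues here: Q20 (1).
The two groups share no amino acid, so total = 2 + 1 = 3.

3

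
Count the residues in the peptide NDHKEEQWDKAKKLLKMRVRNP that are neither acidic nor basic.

10

Acidic: D, E. Basic: K, R, H. All other residues are neither.
Matching residues: N1, Q7, W8, A11, L14, L15, M17, V19, N21, P22.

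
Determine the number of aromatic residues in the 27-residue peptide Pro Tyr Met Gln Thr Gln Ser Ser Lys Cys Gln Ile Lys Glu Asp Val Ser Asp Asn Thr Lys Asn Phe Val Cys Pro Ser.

The aromatic amino acids are Phe (F, benzyl), Trp (W, indole), and Tyr (Y, phenol).
Matching residues: Tyr2, Phe23.

2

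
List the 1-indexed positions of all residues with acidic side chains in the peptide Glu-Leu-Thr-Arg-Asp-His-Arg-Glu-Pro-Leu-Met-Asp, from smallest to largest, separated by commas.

The acidic residues are Asp (D) and Glu (E), whose side chains end in a carboxylate group.
Matching residues: Glu1, Asp5, Glu8, Asp12.

1, 5, 8, 12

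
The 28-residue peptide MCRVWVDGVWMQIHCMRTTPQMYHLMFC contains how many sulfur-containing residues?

Cysteine (C, thiol) and methionine (M, thioether) are the two sulfur-containing amino acids.
Matching residues: M1, C2, M11, C15, M16, M22, M26, C28.

8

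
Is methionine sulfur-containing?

Yes

Cysteine (C, thiol) and methionine (M, thioether) are the two sulfur-containing amino acids.
Methionine is in this group.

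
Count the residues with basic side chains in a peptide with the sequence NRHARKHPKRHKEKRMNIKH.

13

The basic amino acids are Lys (K), Arg (R), and His (H).
Matching residues: R2, H3, R5, K6, H7, K9, R10, H11, K12, K14, R15, K19, H20.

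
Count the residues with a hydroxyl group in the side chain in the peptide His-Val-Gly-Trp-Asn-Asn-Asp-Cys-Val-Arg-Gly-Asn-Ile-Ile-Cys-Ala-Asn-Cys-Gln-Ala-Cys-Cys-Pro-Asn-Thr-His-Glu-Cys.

1

S, T, and Y are the three residues with a side-chain hydroxyl.
Matching residues: Thr25.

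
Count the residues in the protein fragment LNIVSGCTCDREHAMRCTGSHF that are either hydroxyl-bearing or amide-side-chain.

Hydroxyl-bearing: S, T, Y. Amide-side-chain: N, Q.
Hydroxyl-bearing residues here: S5, T8, T18, S20 (4).
Amide-side-chain residues here: N2 (1).
The two groups share no amino acid, so total = 4 + 1 = 5.

5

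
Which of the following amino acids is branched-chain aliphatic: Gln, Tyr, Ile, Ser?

Ile

The BCAAs are Val, Leu, and Ile — aliphatic side chains with a branch point.
Of the listed options, only Ile belongs to this group.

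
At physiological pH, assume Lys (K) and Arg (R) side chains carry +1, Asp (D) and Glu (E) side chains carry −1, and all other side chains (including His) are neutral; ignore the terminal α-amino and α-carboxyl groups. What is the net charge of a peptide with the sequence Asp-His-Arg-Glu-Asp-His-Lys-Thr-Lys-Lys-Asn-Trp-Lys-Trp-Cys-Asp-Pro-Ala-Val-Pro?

Positive (K, R): Arg3, Lys7, Lys9, Lys10, Lys13 → +5.
Negative (D, E): Asp1, Glu4, Asp5, Asp16 → −4.
Net charge = (+5) + (−4) = +1.

+1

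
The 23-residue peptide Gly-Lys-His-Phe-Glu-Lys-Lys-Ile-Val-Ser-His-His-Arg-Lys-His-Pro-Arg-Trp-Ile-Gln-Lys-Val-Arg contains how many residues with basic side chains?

12

The basic amino acids are Lys (K), Arg (R), and His (H).
Matching residues: Lys2, His3, Lys6, Lys7, His11, His12, Arg13, Lys14, His15, Arg17, Lys21, Arg23.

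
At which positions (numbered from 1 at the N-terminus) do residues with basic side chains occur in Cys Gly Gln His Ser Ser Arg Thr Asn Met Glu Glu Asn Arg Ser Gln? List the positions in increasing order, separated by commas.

K, R, and H are the three residues with basic side chains (ε-amine, guanidinium, and imidazole respectively).
Matching residues: His4, Arg7, Arg14.

4, 7, 14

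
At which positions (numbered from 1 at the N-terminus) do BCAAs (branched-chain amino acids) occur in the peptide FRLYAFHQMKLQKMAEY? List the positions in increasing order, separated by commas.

V, L, and I make up the branched-chain aliphatic group.
Matching residues: L3, L11.

3, 11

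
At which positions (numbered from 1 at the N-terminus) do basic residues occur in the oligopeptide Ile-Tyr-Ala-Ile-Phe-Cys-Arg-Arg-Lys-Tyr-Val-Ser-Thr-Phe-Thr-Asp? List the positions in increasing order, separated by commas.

K, R, and H are the three residues with basic side chains (ε-amine, guanidinium, and imidazole respectively).
Matching residues: Arg7, Arg8, Lys9.

7, 8, 9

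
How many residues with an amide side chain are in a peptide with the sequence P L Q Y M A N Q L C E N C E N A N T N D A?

7

Only N (asparagine) and Q (glutamine) carry a side-chain carboxamide.
Matching residues: Q3, N7, Q8, N12, N15, N17, N19.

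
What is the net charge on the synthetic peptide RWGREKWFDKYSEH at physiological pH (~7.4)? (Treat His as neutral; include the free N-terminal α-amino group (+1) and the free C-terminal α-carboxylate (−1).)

At pH ~7.4 the Lys and Arg side chains are protonated (+1), the Asp and Glu side chains are deprotonated (−1), and with His taken as neutral all other side chains carry no charge.
Positive (K, R): R1, R4, K6, K10 → +4.
Negative (D, E): E5, D9, E13 → −3.
The N-terminus (+1) and C-terminus (−1) cancel.
Net charge = (+4) + (−3) = +1.

+1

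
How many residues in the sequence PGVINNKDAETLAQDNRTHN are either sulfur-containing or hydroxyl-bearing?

2

Sulfur-containing: C, M. Hydroxyl-bearing: S, T, Y.
Sulfur-containing residues here: none (0).
Hydroxyl-bearing residues here: T11, T18 (2).
The two groups share no amino acid, so total = 0 + 2 = 2.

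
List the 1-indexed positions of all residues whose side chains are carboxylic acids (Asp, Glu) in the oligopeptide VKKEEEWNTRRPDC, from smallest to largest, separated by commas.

4, 5, 6, 13

Matching residues: E4, E5, E6, D13.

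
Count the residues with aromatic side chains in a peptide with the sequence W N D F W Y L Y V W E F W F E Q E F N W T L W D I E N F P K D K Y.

14

Phenylalanine (F), tryptophan (W), and tyrosine (Y) have aromatic ring side chains.
Matching residues: W1, F4, W5, Y6, Y8, W10, F12, W13, F14, F18, W20, W23, F28, Y33.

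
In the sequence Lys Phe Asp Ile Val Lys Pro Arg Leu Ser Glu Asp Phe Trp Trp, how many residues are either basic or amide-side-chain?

Basic: H, K, R. Amide-side-chain: N, Q.
Basic residues here: Lys1, Lys6, Arg8 (3).
Amide-side-chain residues here: none (0).
The two groups share no amino acid, so total = 3 + 0 = 3.

3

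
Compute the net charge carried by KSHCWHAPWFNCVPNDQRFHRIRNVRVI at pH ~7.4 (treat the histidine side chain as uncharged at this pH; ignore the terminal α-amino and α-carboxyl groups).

+4

Near pH 7.4, K and R contribute +1 each, D and E contribute −1 each, and every other side chain (His included, as stated) is uncharged.
Positive (K, R): K1, R18, R21, R23, R26 → +5.
Negative (D, E): D16 → −1.
Net charge = (+5) + (−1) = +4.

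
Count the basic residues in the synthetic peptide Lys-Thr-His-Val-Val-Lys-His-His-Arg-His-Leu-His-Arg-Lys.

10

K, R, and H are the three residues with basic side chains (ε-amine, guanidinium, and imidazole respectively).
Matching residues: Lys1, His3, Lys6, His7, His8, Arg9, His10, His12, Arg13, Lys14.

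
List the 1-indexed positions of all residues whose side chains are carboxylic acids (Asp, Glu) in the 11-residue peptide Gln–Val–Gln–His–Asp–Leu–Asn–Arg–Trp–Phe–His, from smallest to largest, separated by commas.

Matching residues: Asp5.

5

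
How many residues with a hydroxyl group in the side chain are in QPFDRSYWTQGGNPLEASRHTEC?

S, T, and Y are the three residues with a side-chain hydroxyl.
Matching residues: S6, Y7, T9, S18, T21.

5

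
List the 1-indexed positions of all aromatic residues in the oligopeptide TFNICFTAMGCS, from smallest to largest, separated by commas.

F, W, and Y each carry an aromatic ring on the side chain.
Matching residues: F2, F6.

2, 6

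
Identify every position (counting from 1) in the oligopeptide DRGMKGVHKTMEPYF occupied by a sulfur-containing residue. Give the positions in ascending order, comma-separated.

4, 11

Cysteine (C, thiol) and methionine (M, thioether) are the two sulfur-containing amino acids.
Matching residues: M4, M11.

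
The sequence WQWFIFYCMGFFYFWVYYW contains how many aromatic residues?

F, W, and Y each carry an aromatic ring on the side chain.
Matching residues: W1, W3, F4, F6, Y7, F11, F12, Y13, F14, W15, Y17, Y18, W19.

13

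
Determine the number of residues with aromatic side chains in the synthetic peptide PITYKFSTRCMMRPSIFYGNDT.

Phenylalanine (F), tryptophan (W), and tyrosine (Y) have aromatic ring side chains.
Matching residues: Y4, F6, F17, Y18.

4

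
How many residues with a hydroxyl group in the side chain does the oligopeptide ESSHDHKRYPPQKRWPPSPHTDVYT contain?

7

Serine (S), threonine (T), and tyrosine (Y) each carry a hydroxyl group on the side chain.
Matching residues: S2, S3, Y9, S18, T21, Y24, T25.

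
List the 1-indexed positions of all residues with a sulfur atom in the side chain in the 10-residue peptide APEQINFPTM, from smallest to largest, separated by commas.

The sulfur-bearing residues are cysteine (–SH) and methionine (–S–CH₃).
Matching residues: M10.

10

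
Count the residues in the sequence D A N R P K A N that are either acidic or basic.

3

Acidic: D, E. Basic: H, K, R.
Acidic residues here: D1 (1).
Basic residues here: R4, K6 (2).
The two groups share no amino acid, so total = 1 + 2 = 3.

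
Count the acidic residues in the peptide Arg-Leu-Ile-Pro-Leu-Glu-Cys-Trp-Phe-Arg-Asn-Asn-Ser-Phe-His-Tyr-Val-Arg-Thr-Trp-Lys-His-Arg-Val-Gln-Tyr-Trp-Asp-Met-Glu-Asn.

Aspartate (D) and glutamate (E) have carboxylic-acid side chains and are the acidic amino acids.
Matching residues: Glu6, Asp28, Glu30.

3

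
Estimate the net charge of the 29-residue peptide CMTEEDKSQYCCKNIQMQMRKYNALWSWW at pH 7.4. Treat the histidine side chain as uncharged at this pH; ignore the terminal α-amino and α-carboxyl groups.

+1

At pH ~7.4 the Lys and Arg side chains are protonated (+1), the Asp and Glu side chains are deprotonated (−1), and with His taken as neutral all other side chains carry no charge.
Positive (K, R): K7, K13, R20, K21 → +4.
Negative (D, E): E4, E5, D6 → −3.
Net charge = (+4) + (−3) = +1.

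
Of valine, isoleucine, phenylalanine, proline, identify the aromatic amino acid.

Phenylalanine (F), tryptophan (W), and tyrosine (Y) have aromatic ring side chains.
Of the listed options, only phenylalanine belongs to this group.

phenylalanine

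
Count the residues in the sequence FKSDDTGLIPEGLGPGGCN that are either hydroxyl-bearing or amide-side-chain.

3

Hydroxyl-bearing: S, T, Y. Amide-side-chain: N, Q.
Hydroxyl-bearing residues here: S3, T6 (2).
Amide-side-chain residues here: N19 (1).
The two groups share no amino acid, so total = 2 + 1 = 3.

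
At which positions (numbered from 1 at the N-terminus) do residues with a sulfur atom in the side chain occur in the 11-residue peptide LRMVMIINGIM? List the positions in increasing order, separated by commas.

3, 5, 11

Only Cys (C) and Met (M) have a sulfur atom in the side chain.
Matching residues: M3, M5, M11.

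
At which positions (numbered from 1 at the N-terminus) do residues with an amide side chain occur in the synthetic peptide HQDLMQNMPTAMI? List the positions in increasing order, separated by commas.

2, 6, 7

Only N (asparagine) and Q (glutamine) carry a side-chain carboxamide.
Matching residues: Q2, Q6, N7.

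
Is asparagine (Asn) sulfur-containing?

The sulfur-bearing residues are cysteine (–SH) and methionine (–S–CH₃).
Asparagine is not in this group.

No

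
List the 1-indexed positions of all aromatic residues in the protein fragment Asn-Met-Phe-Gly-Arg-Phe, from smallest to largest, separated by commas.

3, 6

F, W, and Y each carry an aromatic ring on the side chain.
Matching residues: Phe3, Phe6.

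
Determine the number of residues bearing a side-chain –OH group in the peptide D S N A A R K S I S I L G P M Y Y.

S, T, and Y are the three residues with a side-chain hydroxyl.
Matching residues: S2, S8, S10, Y16, Y17.

5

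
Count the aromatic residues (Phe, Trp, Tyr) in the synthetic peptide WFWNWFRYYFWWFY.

12

Matching residues: W1, F2, W3, W5, F6, Y8, Y9, F10, W11, W12, F13, Y14.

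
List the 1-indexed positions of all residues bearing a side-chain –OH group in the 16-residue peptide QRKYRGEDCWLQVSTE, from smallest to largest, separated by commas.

The –OH-bearing residues are Ser, Thr (aliphatic alcohols), and Tyr (phenol).
Matching residues: Y4, S14, T15.

4, 14, 15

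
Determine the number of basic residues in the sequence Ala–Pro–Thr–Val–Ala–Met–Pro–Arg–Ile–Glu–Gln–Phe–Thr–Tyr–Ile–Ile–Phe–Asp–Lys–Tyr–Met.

2

Lysine (K), arginine (R), and histidine (H) have basic, nitrogen-containing side chains.
Matching residues: Arg8, Lys19.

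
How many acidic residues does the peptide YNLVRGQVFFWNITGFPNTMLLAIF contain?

Only D (aspartate) and E (glutamate) carry a side-chain carboxylic acid.
None of the 25 residues belong to this group.

0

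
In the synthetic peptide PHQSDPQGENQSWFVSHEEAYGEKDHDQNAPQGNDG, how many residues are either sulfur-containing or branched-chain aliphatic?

Sulfur-containing: C, M. Branched-chain aliphatic: I, L, V.
Sulfur-containing residues here: none (0).
Branched-chain aliphatic residues here: V15 (1).
The two groups share no amino acid, so total = 0 + 1 = 1.

1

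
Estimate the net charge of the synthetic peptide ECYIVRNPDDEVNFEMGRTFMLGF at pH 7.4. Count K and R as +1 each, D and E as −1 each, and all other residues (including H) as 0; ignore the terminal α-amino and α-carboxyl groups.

-3

Positive (K, R): R6, R18 → +2.
Negative (D, E): E1, D9, D10, E11, E15 → −5.
Net charge = (+2) + (−5) = −3.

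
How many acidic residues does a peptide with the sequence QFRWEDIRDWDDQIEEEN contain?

Only D (aspartate) and E (glutamate) carry a side-chain carboxylic acid.
Matching residues: E5, D6, D9, D11, D12, E15, E16, E17.

8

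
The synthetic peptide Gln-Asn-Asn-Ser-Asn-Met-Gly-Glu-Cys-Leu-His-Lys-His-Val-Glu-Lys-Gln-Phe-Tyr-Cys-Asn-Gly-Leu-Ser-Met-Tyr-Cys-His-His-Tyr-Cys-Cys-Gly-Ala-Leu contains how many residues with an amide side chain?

Asparagine (N) and glutamine (Q) have uncharged amide side chains.
Matching residues: Gln1, Asn2, Asn3, Asn5, Gln17, Asn21.

6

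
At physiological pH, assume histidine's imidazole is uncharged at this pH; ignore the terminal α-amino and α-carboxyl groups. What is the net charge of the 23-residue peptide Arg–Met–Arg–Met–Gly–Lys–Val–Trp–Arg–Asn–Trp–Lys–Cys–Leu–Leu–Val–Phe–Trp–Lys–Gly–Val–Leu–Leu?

The side chains ionized at physiological pH are Lys/Arg (+1) and Asp/Glu (−1); with His treated as neutral, nothing else contributes.
Positive (K, R): Arg1, Arg3, Lys6, Arg9, Lys12, Lys19 → +6.
Negative (D, E): none → −0.
Net charge = (+6) + (−0) = +6.

+6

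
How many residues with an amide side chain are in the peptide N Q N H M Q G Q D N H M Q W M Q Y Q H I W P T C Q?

10

The amide-side-chain residues are Asn (N) and Gln (Q).
Matching residues: N1, Q2, N3, Q6, Q8, N10, Q13, Q16, Q18, Q25.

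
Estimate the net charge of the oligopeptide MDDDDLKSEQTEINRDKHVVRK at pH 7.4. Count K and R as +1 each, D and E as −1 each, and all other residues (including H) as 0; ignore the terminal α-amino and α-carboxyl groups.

-2

Positive (K, R): K7, R15, K17, R21, K22 → +5.
Negative (D, E): D2, D3, D4, D5, E9, E12, D16 → −7.
Net charge = (+5) + (−7) = −2.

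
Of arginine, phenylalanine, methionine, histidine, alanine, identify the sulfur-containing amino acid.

Cysteine (C, thiol) and methionine (M, thioether) are the two sulfur-containing amino acids.
Of the listed options, only methionine belongs to this group.

methionine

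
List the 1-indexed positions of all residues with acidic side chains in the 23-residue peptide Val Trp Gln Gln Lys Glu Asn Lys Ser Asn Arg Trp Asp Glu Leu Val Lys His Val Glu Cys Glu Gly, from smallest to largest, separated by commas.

The acidic residues are Asp (D) and Glu (E), whose side chains end in a carboxylate group.
Matching residues: Glu6, Asp13, Glu14, Glu20, Glu22.

6, 13, 14, 20, 22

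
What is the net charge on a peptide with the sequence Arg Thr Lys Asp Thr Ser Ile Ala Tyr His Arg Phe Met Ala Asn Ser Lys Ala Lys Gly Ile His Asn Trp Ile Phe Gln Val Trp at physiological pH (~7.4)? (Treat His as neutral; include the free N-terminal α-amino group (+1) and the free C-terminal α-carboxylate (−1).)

+4

Near pH 7.4, K and R contribute +1 each, D and E contribute −1 each, and every other side chain (His included, as stated) is uncharged.
Positive (K, R): Arg1, Lys3, Arg11, Lys17, Lys19 → +5.
Negative (D, E): Asp4 → −1.
The N-terminus (+1) and C-terminus (−1) cancel.
Net charge = (+5) + (−1) = +4.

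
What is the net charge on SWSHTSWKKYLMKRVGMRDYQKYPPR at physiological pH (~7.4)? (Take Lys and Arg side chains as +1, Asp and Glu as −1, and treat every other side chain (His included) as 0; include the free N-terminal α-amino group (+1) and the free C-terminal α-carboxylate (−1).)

+6

Positive (K, R): K8, K9, K13, R14, R18, K22, R26 → +7.
Negative (D, E): D19 → −1.
The N-terminus (+1) and C-terminus (−1) cancel.
Net charge = (+7) + (−1) = +6.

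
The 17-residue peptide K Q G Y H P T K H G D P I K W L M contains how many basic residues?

K, R, and H are the three residues with basic side chains (ε-amine, guanidinium, and imidazole respectively).
Matching residues: K1, H5, K8, H9, K14.

5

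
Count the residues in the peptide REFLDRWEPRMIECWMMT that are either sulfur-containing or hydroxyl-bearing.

5

Sulfur-containing: C, M. Hydroxyl-bearing: S, T, Y.
Sulfur-containing residues here: M11, C14, M16, M17 (4).
Hydroxyl-bearing residues here: T18 (1).
The two groups share no amino acid, so total = 4 + 1 = 5.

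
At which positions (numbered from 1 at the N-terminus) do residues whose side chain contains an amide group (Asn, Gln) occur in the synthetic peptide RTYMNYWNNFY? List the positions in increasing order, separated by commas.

Matching residues: N5, N8, N9.

5, 8, 9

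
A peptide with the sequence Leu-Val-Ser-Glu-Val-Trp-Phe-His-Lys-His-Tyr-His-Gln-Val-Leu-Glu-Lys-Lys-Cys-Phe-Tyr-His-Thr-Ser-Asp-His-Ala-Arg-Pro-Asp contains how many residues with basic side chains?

9

The basic amino acids are Lys (K), Arg (R), and His (H).
Matching residues: His8, Lys9, His10, His12, Lys17, Lys18, His22, His26, Arg28.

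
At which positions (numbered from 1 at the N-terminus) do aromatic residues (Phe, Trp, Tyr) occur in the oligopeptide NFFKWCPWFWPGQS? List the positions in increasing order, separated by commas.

2, 3, 5, 8, 9, 10

Matching residues: F2, F3, W5, W8, F9, W10.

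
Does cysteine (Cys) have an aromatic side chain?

No

The aromatic amino acids are Phe (F, benzyl), Trp (W, indole), and Tyr (Y, phenol).
Cysteine is not in this group.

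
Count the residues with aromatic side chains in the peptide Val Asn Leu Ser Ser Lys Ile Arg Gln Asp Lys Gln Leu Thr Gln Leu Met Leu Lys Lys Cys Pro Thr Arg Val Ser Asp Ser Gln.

The aromatic amino acids are Phe (F, benzyl), Trp (W, indole), and Tyr (Y, phenol).
None of the 29 residues belong to this group.

0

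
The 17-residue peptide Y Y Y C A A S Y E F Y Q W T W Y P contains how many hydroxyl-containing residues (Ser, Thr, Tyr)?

8

Matching residues: Y1, Y2, Y3, S7, Y8, Y11, T14, Y16.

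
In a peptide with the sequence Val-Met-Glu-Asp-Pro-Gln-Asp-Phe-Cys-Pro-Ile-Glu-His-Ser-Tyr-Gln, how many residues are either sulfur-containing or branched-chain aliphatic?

4

Sulfur-containing: C, M. Branched-chain aliphatic: I, L, V.
Sulfur-containing residues here: Met2, Cys9 (2).
Branched-chain aliphatic residues here: Val1, Ile11 (2).
The two groups share no amino acid, so total = 2 + 2 = 4.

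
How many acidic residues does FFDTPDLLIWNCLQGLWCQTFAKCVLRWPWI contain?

Only D (aspartate) and E (glutamate) carry a side-chain carboxylic acid.
Matching residues: D3, D6.

2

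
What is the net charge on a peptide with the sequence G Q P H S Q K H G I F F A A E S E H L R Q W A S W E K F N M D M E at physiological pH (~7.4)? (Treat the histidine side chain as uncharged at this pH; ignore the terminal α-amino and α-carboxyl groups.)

Near pH 7.4, K and R contribute +1 each, D and E contribute −1 each, and every other side chain (His included, as stated) is uncharged.
Positive (K, R): K7, R20, K27 → +3.
Negative (D, E): E15, E17, E26, D31, E33 → −5.
Net charge = (+3) + (−5) = −2.

-2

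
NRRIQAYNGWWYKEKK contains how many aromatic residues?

F, W, and Y each carry an aromatic ring on the side chain.
Matching residues: Y7, W10, W11, Y12.

4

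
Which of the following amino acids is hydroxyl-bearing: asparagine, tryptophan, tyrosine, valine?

S, T, and Y are the three residues with a side-chain hydroxyl.
Of the listed options, only tyrosine belongs to this group.

tyrosine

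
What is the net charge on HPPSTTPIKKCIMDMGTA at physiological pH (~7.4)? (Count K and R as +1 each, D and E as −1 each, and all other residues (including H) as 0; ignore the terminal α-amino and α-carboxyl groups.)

Positive (K, R): K9, K10 → +2.
Negative (D, E): D14 → −1.
Net charge = (+2) + (−1) = +1.

+1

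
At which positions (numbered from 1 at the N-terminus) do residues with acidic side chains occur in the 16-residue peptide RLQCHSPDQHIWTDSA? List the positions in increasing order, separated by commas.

8, 14

Only D (aspartate) and E (glutamate) carry a side-chain carboxylic acid.
Matching residues: D8, D14.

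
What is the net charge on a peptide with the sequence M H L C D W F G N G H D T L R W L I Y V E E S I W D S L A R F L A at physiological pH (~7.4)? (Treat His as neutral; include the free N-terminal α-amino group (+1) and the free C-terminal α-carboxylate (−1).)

Near pH 7.4, K and R contribute +1 each, D and E contribute −1 each, and every other side chain (His included, as stated) is uncharged.
Positive (K, R): R15, R30 → +2.
Negative (D, E): D5, D12, E21, E22, D26 → −5.
The N-terminus (+1) and C-terminus (−1) cancel.
Net charge = (+2) + (−5) = −3.

-3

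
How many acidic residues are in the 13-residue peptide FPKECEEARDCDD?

Aspartate (D) and glutamate (E) have carboxylic-acid side chains and are the acidic amino acids.
Matching residues: E4, E6, E7, D10, D12, D13.

6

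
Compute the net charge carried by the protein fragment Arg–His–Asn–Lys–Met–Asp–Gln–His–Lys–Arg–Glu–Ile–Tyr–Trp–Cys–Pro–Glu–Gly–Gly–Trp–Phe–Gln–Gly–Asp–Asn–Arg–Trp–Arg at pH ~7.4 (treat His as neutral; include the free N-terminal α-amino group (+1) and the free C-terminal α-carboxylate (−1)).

+2

At pH ~7.4 the Lys and Arg side chains are protonated (+1), the Asp and Glu side chains are deprotonated (−1), and with His taken as neutral all other side chains carry no charge.
Positive (K, R): Arg1, Lys4, Lys9, Arg10, Arg26, Arg28 → +6.
Negative (D, E): Asp6, Glu11, Glu17, Asp24 → −4.
The N-terminus (+1) and C-terminus (−1) cancel.
Net charge = (+6) + (−4) = +2.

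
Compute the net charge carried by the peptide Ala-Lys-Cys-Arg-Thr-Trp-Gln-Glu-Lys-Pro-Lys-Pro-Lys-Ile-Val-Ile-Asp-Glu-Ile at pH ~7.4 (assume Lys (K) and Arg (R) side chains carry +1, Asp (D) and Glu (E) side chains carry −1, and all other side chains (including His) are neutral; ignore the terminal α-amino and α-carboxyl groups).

Positive (K, R): Lys2, Arg4, Lys9, Lys11, Lys13 → +5.
Negative (D, E): Glu8, Asp17, Glu18 → −3.
Net charge = (+5) + (−3) = +2.

+2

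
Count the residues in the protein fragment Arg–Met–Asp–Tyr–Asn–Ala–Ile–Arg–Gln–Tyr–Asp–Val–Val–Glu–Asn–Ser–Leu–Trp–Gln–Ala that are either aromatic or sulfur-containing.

Aromatic: F, W, Y. Sulfur-containing: C, M.
Aromatic residues here: Tyr4, Tyr10, Trp18 (3).
Sulfur-containing residues here: Met2 (1).
The two groups share no amino acid, so total = 3 + 1 = 4.

4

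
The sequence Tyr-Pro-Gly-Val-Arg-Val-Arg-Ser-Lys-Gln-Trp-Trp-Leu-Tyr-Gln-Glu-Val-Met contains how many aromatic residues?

4

The aromatic amino acids are Phe (F, benzyl), Trp (W, indole), and Tyr (Y, phenol).
Matching residues: Tyr1, Trp11, Trp12, Tyr14.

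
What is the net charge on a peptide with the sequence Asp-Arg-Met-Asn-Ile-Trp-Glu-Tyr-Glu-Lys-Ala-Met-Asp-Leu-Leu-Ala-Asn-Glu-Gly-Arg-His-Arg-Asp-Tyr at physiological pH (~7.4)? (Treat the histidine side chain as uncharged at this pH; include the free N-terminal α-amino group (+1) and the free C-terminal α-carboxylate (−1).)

At pH ~7.4 the Lys and Arg side chains are protonated (+1), the Asp and Glu side chains are deprotonated (−1), and with His taken as neutral all other side chains carry no charge.
Positive (K, R): Arg2, Lys10, Arg20, Arg22 → +4.
Negative (D, E): Asp1, Glu7, Glu9, Asp13, Glu18, Asp23 → −6.
The N-terminus (+1) and C-terminus (−1) cancel.
Net charge = (+4) + (−6) = −2.

-2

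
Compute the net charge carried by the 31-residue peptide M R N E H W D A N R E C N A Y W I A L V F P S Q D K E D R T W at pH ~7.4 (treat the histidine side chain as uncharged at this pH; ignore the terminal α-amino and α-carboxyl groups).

The side chains ionized at physiological pH are Lys/Arg (+1) and Asp/Glu (−1); with His treated as neutral, nothing else contributes.
Positive (K, R): R2, R10, K26, R29 → +4.
Negative (D, E): E4, D7, E11, D25, E27, D28 → −6.
Net charge = (+4) + (−6) = −2.

-2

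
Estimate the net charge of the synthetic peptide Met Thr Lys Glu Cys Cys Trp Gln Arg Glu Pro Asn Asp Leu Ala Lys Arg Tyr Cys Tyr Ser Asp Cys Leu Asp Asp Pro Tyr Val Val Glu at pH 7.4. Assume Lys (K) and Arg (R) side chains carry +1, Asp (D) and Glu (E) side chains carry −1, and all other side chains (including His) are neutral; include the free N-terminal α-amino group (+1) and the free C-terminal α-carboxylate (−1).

-3

Positive (K, R): Lys3, Arg9, Lys16, Arg17 → +4.
Negative (D, E): Glu4, Glu10, Asp13, Asp22, Asp25, Asp26, Glu31 → −7.
The N-terminus (+1) and C-terminus (−1) cancel.
Net charge = (+4) + (−7) = −3.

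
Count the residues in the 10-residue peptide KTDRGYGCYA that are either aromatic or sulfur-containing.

3

Aromatic: F, W, Y. Sulfur-containing: C, M.
Aromatic residues here: Y6, Y9 (2).
Sulfur-containing residues here: C8 (1).
The two groups share no amino acid, so total = 2 + 1 = 3.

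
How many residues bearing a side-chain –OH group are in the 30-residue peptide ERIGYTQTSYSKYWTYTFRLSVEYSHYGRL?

14

Serine (S), threonine (T), and tyrosine (Y) each carry a hydroxyl group on the side chain.
Matching residues: Y5, T6, T8, S9, Y10, S11, Y13, T15, Y16, T17, S21, Y24, S25, Y27.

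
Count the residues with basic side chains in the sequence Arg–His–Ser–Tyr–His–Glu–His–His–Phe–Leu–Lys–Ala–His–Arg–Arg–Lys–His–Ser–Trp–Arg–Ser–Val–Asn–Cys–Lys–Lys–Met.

14

K, R, and H are the three residues with basic side chains (ε-amine, guanidinium, and imidazole respectively).
Matching residues: Arg1, His2, His5, His7, His8, Lys11, His13, Arg14, Arg15, Lys16, His17, Arg20, Lys25, Lys26.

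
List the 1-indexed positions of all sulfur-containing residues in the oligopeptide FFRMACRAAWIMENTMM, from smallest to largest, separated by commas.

The sulfur-bearing residues are cysteine (–SH) and methionine (–S–CH₃).
Matching residues: M4, C6, M12, M16, M17.

4, 6, 12, 16, 17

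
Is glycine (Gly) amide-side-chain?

No

Asparagine (N) and glutamine (Q) have uncharged amide side chains.
Glycine is not in this group.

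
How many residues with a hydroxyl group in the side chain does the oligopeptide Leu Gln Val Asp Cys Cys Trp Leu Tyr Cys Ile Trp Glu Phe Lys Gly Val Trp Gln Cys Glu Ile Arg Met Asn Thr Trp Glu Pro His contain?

2

Serine (S), threonine (T), and tyrosine (Y) each carry a hydroxyl group on the side chain.
Matching residues: Tyr9, Thr26.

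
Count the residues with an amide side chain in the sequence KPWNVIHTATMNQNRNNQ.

Asparagine (N) and glutamine (Q) have uncharged amide side chains.
Matching residues: N4, N12, Q13, N14, N16, N17, Q18.

7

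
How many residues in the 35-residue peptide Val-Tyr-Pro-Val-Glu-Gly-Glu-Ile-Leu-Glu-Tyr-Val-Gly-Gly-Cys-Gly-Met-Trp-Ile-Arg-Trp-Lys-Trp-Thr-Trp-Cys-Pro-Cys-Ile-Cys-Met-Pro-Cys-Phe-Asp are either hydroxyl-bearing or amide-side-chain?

Hydroxyl-bearing: S, T, Y. Amide-side-chain: N, Q.
Hydroxyl-bearing residues here: Tyr2, Tyr11, Thr24 (3).
Amide-side-chain residues here: none (0).
The two groups share no amino acid, so total = 3 + 0 = 3.

3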